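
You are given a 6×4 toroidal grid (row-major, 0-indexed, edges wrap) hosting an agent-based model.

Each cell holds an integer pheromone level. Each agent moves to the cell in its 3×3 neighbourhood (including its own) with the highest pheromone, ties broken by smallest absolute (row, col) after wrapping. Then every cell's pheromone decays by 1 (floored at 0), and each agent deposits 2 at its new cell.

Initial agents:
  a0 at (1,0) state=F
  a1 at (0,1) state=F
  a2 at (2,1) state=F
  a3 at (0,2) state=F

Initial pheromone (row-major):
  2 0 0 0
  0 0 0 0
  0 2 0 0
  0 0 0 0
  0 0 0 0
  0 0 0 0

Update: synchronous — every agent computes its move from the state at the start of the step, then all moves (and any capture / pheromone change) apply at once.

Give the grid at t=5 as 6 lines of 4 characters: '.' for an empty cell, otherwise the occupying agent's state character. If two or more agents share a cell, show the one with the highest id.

F...
....
.F..
....
....
....

t=1: a0@(0,0) a1@(0,0) a2@(2,1) a3@(0,1) | pheromone: 5 2 0 0 / 0 0 0 0 / 0 3 0 0 / 0 0 0 0 / 0 0 0 0 / 0 0 0 0
t=2: a0@(0,0) a1@(0,0) a2@(2,1) a3@(0,0) | pheromone: 10 1 0 0 / 0 0 0 0 / 0 4 0 0 / 0 0 0 0 / 0 0 0 0 / 0 0 0 0
t=3: a0@(0,0) a1@(0,0) a2@(2,1) a3@(0,0) | pheromone: 15 0 0 0 / 0 0 0 0 / 0 5 0 0 / 0 0 0 0 / 0 0 0 0 / 0 0 0 0
t=4: a0@(0,0) a1@(0,0) a2@(2,1) a3@(0,0) | pheromone: 20 0 0 0 / 0 0 0 0 / 0 6 0 0 / 0 0 0 0 / 0 0 0 0 / 0 0 0 0
t=5: a0@(0,0) a1@(0,0) a2@(2,1) a3@(0,0) | pheromone: 25 0 0 0 / 0 0 0 0 / 0 7 0 0 / 0 0 0 0 / 0 0 0 0 / 0 0 0 0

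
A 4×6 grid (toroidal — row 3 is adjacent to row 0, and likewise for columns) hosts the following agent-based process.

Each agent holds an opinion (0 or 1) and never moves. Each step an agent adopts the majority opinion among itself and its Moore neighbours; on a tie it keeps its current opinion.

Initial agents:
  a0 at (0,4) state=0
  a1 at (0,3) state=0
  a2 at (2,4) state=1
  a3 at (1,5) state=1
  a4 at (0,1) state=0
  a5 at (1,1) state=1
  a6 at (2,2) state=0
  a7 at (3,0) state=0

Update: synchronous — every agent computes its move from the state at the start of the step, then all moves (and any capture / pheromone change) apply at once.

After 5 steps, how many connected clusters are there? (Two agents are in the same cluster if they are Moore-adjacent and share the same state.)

3

t=1: a0@(0,4):0 a1@(0,3):0 a2@(2,4):1 a3@(1,5):1 a4@(0,1):0 a5@(1,1):0 a6@(2,2):0 a7@(3,0):0
t=2: (unchanged — steady state)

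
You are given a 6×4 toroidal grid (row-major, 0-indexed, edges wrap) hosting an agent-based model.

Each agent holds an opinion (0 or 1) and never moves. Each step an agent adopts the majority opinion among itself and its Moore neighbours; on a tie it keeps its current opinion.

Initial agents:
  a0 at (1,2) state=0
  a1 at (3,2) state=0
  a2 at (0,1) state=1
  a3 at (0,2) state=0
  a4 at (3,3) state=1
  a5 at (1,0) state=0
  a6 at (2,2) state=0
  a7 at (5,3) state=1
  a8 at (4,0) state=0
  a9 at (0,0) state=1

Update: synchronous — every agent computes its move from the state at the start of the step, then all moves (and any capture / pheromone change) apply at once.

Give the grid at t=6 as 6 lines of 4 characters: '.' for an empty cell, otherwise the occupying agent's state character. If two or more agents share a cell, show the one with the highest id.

100.
1.0.
..0.
..00
1...
...1

t=1: a0@(1,2):0 a1@(3,2):0 a2@(0,1):0 a3@(0,2):0 a4@(3,3):0 a5@(1,0):1 a6@(2,2):0 a7@(5,3):1 a8@(4,0):1 a9@(0,0):1
t=2: (unchanged — steady state)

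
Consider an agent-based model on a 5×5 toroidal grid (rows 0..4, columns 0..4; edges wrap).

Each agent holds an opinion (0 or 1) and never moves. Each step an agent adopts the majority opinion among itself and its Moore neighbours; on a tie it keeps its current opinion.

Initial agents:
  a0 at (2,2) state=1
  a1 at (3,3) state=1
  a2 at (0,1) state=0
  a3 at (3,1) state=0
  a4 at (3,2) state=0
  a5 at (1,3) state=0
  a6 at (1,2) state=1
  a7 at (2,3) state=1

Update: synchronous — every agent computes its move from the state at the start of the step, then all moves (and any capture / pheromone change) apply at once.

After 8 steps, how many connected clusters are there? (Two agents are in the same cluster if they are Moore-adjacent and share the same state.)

t=1: a0@(2,2):1 a1@(3,3):1 a2@(0,1):0 a3@(3,1):0 a4@(3,2):1 a5@(1,3):1 a6@(1,2):1 a7@(2,3):1
t=2: a0@(2,2):1 a1@(3,3):1 a2@(0,1):0 a3@(3,1):1 a4@(3,2):1 a5@(1,3):1 a6@(1,2):1 a7@(2,3):1
t=3: (unchanged — steady state)

2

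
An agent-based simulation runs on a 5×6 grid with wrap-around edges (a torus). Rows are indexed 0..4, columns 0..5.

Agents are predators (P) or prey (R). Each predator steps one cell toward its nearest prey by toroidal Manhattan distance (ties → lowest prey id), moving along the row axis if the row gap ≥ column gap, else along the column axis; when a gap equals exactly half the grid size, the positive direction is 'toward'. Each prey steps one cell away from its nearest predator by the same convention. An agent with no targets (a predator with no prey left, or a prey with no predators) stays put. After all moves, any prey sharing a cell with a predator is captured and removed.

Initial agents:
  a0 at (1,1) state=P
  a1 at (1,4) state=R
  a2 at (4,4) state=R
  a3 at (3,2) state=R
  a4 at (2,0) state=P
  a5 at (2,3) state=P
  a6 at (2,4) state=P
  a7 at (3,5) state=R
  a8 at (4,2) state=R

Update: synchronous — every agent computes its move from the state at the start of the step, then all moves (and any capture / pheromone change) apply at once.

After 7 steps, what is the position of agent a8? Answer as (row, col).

(4, 2)

t=1: a0@(1,2):P a1@(0,4):R a2@(0,4):R a3@(4,2):R a4@(3,0):P a5@(1,3):P a6@(1,4):P a7@(4,5):R a8@(3,2):R
t=2: a0@(0,2):P a1@(4,4):R a2@(4,4):R a3@(3,2):R a4@(4,0):P a5@(0,3):P a6@(0,4):P a7@(0,5):R a8@(4,2):R
t=3: a0@(4,2):P a1@(3,4):R a2@(3,4):R a3@(2,2):R a4@(4,5):P a5@(4,3):P a6@(4,4):P a7@(0,0):R a8@(3,2):R
t=4: a0@(3,2):P a1@(2,4):R a2@(2,4):R a3@(1,2):R a4@(3,5):P a5@(3,3):P a6@(3,4):P a7@(1,0):R a8@(2,2):R
t=5: a0@(2,2):P a1@(1,4):R a2@(1,4):R a3@(0,2):R a4@(2,5):P a5@(2,3):P a6@(2,4):P a7@(0,0):R a8@(1,2):R
t=6: a0@(1,2):P a1@(0,4):R a2@(0,4):R a3@(4,2):R a4@(1,5):P a5@(1,3):P a6@(1,4):P a7@(4,0):R a8@(0,2):R
t=7: a0@(0,2):P a1@(4,4):R a2@(4,4):R a3@(3,2):R a4@(0,5):P a5@(0,3):P a6@(0,4):P a7@(3,0):R a8@(4,2):R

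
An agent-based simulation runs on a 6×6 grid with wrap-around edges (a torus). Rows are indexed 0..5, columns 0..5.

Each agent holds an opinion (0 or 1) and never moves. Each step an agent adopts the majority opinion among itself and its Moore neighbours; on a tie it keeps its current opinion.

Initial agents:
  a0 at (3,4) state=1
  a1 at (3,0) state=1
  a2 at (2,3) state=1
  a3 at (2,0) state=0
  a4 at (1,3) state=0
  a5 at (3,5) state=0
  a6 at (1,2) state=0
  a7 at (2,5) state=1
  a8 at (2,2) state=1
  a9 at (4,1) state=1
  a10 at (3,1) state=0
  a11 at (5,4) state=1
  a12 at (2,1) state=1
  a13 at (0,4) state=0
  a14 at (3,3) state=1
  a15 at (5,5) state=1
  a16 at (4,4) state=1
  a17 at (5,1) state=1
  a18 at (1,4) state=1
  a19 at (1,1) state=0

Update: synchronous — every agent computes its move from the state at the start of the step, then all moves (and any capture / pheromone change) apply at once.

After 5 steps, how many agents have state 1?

20

t=1: a0@(3,4):1 a1@(3,0):1 a2@(2,3):1 a3@(2,0):0 a4@(1,3):0 a5@(3,5):1 a6@(1,2):0 a7@(2,5):1 a8@(2,2):1 a9@(4,1):1 a10@(3,1):1 a11@(5,4):1 a12@(2,1):0 a13@(0,4):1 a14@(3,3):1 a15@(5,5):1 a16@(4,4):1 a17@(5,1):1 a18@(1,4):1 a19@(1,1):0
t=2: a0@(3,4):1 a1@(3,0):1 a2@(2,3):1 a3@(2,0):1 a4@(1,3):1 a5@(3,5):1 a6@(1,2):0 a7@(2,5):1 a8@(2,2):1 a9@(4,1):1 a10@(3,1):1 a11@(5,4):1 a12@(2,1):0 a13@(0,4):1 a14@(3,3):1 a15@(5,5):1 a16@(4,4):1 a17@(5,1):1 a18@(1,4):1 a19@(1,1):0
t=3: a0@(3,4):1 a1@(3,0):1 a2@(2,3):1 a3@(2,0):1 a4@(1,3):1 a5@(3,5):1 a6@(1,2):0 a7@(2,5):1 a8@(2,2):1 a9@(4,1):1 a10@(3,1):1 a11@(5,4):1 a12@(2,1):1 a13@(0,4):1 a14@(3,3):1 a15@(5,5):1 a16@(4,4):1 a17@(5,1):1 a18@(1,4):1 a19@(1,1):0
t=4: a0@(3,4):1 a1@(3,0):1 a2@(2,3):1 a3@(2,0):1 a4@(1,3):1 a5@(3,5):1 a6@(1,2):1 a7@(2,5):1 a8@(2,2):1 a9@(4,1):1 a10@(3,1):1 a11@(5,4):1 a12@(2,1):1 a13@(0,4):1 a14@(3,3):1 a15@(5,5):1 a16@(4,4):1 a17@(5,1):1 a18@(1,4):1 a19@(1,1):1
t=5: (unchanged — steady state)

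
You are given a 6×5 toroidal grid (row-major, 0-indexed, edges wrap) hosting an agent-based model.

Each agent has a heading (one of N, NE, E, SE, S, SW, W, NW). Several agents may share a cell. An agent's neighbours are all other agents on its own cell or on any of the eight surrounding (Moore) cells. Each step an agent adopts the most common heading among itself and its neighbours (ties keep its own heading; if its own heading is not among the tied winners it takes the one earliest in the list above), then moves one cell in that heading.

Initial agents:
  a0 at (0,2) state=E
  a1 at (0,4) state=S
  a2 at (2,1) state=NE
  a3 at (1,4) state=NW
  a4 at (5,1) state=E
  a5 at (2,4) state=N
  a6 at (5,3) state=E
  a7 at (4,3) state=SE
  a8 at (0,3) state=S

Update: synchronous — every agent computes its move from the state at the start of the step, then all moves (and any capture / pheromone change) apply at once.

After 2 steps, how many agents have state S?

4

t=1: a0@(0,3):E a1@(1,4):S a2@(1,2):NE a3@(2,4):S a4@(5,2):E a5@(1,4):N a6@(5,4):E a7@(5,4):SE a8@(1,3):S
t=2: a0@(0,4):E a1@(2,4):S a2@(0,3):NE a3@(3,4):S a4@(5,3):E a5@(2,4):S a6@(5,0):E a7@(5,0):E a8@(2,3):S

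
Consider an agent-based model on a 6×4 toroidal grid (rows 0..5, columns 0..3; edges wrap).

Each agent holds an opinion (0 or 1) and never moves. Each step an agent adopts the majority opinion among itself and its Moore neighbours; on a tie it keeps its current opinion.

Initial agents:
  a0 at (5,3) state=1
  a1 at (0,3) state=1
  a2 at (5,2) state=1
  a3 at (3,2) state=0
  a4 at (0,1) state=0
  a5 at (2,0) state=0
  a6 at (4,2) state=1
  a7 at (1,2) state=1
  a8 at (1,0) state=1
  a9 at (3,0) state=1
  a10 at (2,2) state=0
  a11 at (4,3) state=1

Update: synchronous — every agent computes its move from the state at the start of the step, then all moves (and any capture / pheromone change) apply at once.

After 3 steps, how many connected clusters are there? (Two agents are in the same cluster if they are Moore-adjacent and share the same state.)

2

t=1: a0@(5,3):1 a1@(0,3):1 a2@(5,2):1 a3@(3,2):0 a4@(0,1):1 a5@(2,0):1 a6@(4,2):1 a7@(1,2):1 a8@(1,0):1 a9@(3,0):1 a10@(2,2):0 a11@(4,3):1
t=2: (unchanged — steady state)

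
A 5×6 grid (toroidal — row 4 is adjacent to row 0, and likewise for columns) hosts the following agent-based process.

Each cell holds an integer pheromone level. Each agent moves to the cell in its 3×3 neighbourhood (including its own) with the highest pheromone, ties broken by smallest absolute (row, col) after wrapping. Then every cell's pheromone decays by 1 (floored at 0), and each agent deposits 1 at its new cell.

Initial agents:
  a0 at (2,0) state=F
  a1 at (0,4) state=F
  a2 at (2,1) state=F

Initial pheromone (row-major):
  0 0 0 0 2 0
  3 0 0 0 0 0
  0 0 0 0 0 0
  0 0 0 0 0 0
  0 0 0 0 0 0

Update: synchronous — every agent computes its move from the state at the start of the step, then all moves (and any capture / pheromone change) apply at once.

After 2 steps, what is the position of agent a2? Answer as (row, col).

(1, 0)

t=1: a0@(1,0) a1@(0,4) a2@(1,0) | pheromone: 0 0 0 0 2 0 / 4 0 0 0 0 0 / 0 0 0 0 0 0 / 0 0 0 0 0 0 / 0 0 0 0 0 0
t=2: a0@(1,0) a1@(0,4) a2@(1,0) | pheromone: 0 0 0 0 2 0 / 5 0 0 0 0 0 / 0 0 0 0 0 0 / 0 0 0 0 0 0 / 0 0 0 0 0 0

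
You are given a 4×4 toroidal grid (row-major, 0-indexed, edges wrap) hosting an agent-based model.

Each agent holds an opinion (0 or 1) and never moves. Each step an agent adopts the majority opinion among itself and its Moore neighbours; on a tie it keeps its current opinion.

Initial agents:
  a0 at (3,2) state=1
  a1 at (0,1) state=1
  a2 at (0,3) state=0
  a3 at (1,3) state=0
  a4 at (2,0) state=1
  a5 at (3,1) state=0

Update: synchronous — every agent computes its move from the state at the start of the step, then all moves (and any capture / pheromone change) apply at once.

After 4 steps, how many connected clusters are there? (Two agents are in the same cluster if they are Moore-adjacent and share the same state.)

t=1: a0@(3,2):1 a1@(0,1):1 a2@(0,3):0 a3@(1,3):0 a4@(2,0):0 a5@(3,1):1
t=2: (unchanged — steady state)

2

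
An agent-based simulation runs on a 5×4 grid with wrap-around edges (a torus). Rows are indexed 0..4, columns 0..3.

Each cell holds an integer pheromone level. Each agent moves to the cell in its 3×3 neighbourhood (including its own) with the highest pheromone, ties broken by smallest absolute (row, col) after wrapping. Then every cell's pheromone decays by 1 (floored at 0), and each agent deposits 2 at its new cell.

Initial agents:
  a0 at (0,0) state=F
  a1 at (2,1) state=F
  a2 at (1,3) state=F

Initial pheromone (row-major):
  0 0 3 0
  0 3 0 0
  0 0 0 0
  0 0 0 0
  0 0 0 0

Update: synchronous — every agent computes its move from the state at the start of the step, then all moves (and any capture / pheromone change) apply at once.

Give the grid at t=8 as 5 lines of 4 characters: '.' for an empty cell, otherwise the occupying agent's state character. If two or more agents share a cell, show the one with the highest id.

t=1: a0@(1,1) a1@(1,1) a2@(0,2) | pheromone: 0 0 4 0 / 0 6 0 0 / 0 0 0 0 / 0 0 0 0 / 0 0 0 0
t=2: a0@(1,1) a1@(1,1) a2@(1,1) | pheromone: 0 0 3 0 / 0 11 0 0 / 0 0 0 0 / 0 0 0 0 / 0 0 0 0
t=3: a0@(1,1) a1@(1,1) a2@(1,1) | pheromone: 0 0 2 0 / 0 16 0 0 / 0 0 0 0 / 0 0 0 0 / 0 0 0 0
t=4: a0@(1,1) a1@(1,1) a2@(1,1) | pheromone: 0 0 1 0 / 0 21 0 0 / 0 0 0 0 / 0 0 0 0 / 0 0 0 0
t=5: a0@(1,1) a1@(1,1) a2@(1,1) | pheromone: 0 0 0 0 / 0 26 0 0 / 0 0 0 0 / 0 0 0 0 / 0 0 0 0
t=6: a0@(1,1) a1@(1,1) a2@(1,1) | pheromone: 0 0 0 0 / 0 31 0 0 / 0 0 0 0 / 0 0 0 0 / 0 0 0 0
t=7: a0@(1,1) a1@(1,1) a2@(1,1) | pheromone: 0 0 0 0 / 0 36 0 0 / 0 0 0 0 / 0 0 0 0 / 0 0 0 0
t=8: a0@(1,1) a1@(1,1) a2@(1,1) | pheromone: 0 0 0 0 / 0 41 0 0 / 0 0 0 0 / 0 0 0 0 / 0 0 0 0

....
.F..
....
....
....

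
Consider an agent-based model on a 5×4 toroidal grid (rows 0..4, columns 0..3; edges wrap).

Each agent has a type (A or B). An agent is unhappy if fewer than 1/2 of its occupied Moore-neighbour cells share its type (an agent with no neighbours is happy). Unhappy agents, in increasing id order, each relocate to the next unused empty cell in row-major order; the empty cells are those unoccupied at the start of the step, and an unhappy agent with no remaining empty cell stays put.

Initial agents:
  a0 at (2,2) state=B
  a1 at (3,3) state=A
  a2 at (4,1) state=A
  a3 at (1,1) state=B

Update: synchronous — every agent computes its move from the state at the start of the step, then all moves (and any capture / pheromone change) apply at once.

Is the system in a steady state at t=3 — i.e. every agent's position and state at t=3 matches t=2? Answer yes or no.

yes

t=1: a0@(2,2):B a1@(0,0):A a2@(4,1):A a3@(1,1):B
t=2: (unchanged — steady state)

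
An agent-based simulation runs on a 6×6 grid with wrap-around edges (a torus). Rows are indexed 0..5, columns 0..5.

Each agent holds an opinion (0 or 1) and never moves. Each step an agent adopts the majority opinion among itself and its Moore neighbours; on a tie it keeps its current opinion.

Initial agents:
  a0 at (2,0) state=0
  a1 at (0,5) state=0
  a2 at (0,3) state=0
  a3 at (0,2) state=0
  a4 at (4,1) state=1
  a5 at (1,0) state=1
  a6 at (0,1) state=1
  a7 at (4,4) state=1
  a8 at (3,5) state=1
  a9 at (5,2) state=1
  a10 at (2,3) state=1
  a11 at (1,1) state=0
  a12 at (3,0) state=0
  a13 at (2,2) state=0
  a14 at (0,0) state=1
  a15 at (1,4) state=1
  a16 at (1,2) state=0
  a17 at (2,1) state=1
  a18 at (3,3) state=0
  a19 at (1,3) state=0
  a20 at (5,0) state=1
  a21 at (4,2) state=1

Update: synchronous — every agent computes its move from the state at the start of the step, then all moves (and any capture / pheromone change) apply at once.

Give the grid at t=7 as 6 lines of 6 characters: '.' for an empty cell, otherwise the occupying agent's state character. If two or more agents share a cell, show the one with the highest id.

1100.1
10000.
0000..
1..1.1
.11.1.
1.1...

t=1: a0@(2,0):0 a1@(0,5):1 a2@(0,3):0 a3@(0,2):0 a4@(4,1):1 a5@(1,0):1 a6@(0,1):1 a7@(4,4):1 a8@(3,5):1 a9@(5,2):1 a10@(2,3):0 a11@(1,1):0 a12@(3,0):1 a13@(2,2):0 a14@(0,0):1 a15@(1,4):0 a16@(1,2):0 a17@(2,1):0 a18@(3,3):1 a19@(1,3):0 a20@(5,0):1 a21@(4,2):1
t=2: (unchanged — steady state)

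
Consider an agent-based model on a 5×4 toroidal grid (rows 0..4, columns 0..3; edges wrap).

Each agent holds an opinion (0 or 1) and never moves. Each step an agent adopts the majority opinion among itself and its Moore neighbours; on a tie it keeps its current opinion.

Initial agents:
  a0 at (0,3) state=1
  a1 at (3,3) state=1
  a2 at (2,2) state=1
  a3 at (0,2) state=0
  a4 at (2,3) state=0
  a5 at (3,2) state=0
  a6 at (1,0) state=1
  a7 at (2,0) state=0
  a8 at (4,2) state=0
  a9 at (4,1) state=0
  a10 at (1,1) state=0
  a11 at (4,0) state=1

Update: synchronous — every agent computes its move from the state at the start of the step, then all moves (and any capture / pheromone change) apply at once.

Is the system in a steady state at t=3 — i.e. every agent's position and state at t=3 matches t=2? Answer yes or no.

no

t=1: a0@(0,3):1 a1@(3,3):0 a2@(2,2):0 a3@(0,2):0 a4@(2,3):0 a5@(3,2):0 a6@(1,0):0 a7@(2,0):0 a8@(4,2):0 a9@(4,1):0 a10@(1,1):0 a11@(4,0):1
t=2: a0@(0,3):0 a1@(3,3):0 a2@(2,2):0 a3@(0,2):0 a4@(2,3):0 a5@(3,2):0 a6@(1,0):0 a7@(2,0):0 a8@(4,2):0 a9@(4,1):0 a10@(1,1):0 a11@(4,0):1
t=3: a0@(0,3):0 a1@(3,3):0 a2@(2,2):0 a3@(0,2):0 a4@(2,3):0 a5@(3,2):0 a6@(1,0):0 a7@(2,0):0 a8@(4,2):0 a9@(4,1):0 a10@(1,1):0 a11@(4,0):0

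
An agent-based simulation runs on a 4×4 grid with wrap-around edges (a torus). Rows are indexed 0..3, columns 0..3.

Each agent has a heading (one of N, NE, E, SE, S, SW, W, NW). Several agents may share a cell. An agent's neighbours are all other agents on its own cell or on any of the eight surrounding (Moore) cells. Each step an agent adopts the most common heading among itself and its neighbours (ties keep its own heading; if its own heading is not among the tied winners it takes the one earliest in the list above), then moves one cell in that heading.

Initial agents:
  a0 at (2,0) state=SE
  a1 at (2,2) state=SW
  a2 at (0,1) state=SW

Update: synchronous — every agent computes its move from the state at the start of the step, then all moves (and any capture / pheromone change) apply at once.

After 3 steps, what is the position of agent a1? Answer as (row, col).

(1, 3)

t=1: a0@(3,1):SE a1@(3,1):SW a2@(1,0):SW
t=2: a0@(0,2):SE a1@(0,0):SW a2@(2,3):SW
t=3: a0@(1,3):SE a1@(1,3):SW a2@(3,2):SW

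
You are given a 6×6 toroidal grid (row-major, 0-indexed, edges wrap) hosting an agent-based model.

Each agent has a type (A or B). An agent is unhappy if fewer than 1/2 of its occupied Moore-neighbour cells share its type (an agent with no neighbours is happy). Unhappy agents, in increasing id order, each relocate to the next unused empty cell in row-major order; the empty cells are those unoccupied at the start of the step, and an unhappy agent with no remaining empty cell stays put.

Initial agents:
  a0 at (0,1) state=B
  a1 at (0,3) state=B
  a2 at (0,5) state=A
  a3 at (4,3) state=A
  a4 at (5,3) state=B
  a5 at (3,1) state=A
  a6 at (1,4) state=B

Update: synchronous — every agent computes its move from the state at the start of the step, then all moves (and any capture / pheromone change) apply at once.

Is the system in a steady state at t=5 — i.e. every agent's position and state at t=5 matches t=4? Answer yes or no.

yes

t=1: a0@(0,1):B a1@(0,3):B a2@(0,0):A a3@(0,2):A a4@(5,3):B a5@(3,1):A a6@(1,4):B
t=2: a0@(0,4):B a1@(0,3):B a2@(0,5):A a3@(1,0):A a4@(5,3):B a5@(3,1):A a6@(1,4):B
t=3: a0@(0,4):B a1@(0,3):B a2@(0,0):A a3@(1,0):A a4@(5,3):B a5@(3,1):A a6@(1,4):B
t=4: (unchanged — steady state)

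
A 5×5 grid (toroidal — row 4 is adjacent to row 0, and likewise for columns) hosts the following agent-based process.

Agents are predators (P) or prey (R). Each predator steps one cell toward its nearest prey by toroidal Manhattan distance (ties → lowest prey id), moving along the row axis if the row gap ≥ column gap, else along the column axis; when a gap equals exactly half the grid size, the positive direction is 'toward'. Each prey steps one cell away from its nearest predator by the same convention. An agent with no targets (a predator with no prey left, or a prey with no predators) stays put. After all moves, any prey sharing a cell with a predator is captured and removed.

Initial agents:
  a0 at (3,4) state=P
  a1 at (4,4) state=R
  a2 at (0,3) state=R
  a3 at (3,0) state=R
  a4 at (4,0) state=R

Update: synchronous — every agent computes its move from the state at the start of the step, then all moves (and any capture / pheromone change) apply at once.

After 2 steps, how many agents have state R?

t=1: a0@(4,4):P a1@(0,4):R a2@(1,3):R a3@(3,1):R a4@(0,0):R
t=2: a0@(0,4):P a1@(1,4):R a2@(2,3):R a3@(3,2):R a4@(1,0):R

4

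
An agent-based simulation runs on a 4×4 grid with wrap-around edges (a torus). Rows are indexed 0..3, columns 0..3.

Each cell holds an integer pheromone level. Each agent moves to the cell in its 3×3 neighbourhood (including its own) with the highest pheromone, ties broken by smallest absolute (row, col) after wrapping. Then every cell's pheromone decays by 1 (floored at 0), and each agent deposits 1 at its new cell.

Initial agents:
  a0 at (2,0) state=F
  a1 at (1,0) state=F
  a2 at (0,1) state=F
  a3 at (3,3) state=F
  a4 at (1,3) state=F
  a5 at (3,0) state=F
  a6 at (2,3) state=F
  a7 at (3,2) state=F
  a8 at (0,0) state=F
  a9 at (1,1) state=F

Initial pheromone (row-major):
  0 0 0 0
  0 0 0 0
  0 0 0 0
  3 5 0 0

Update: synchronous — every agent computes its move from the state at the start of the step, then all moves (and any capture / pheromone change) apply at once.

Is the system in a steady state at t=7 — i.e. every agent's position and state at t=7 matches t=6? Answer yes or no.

t=1: a0@(3,1) a1@(0,0) a2@(3,1) a3@(3,0) a4@(0,0) a5@(3,1) a6@(3,0) a7@(3,1) a8@(3,1) a9@(0,0) | pheromone: 3 0 0 0 / 0 0 0 0 / 0 0 0 0 / 4 9 0 0
t=2: a0@(3,1) a1@(3,1) a2@(3,1) a3@(3,1) a4@(3,1) a5@(3,1) a6@(3,1) a7@(3,1) a8@(3,1) a9@(3,1) | pheromone: 2 0 0 0 / 0 0 0 0 / 0 0 0 0 / 3 18 0 0
t=3: a0@(3,1) a1@(3,1) a2@(3,1) a3@(3,1) a4@(3,1) a5@(3,1) a6@(3,1) a7@(3,1) a8@(3,1) a9@(3,1) | pheromone: 1 0 0 0 / 0 0 0 0 / 0 0 0 0 / 2 27 0 0
t=4: a0@(3,1) a1@(3,1) a2@(3,1) a3@(3,1) a4@(3,1) a5@(3,1) a6@(3,1) a7@(3,1) a8@(3,1) a9@(3,1) | pheromone: 0 0 0 0 / 0 0 0 0 / 0 0 0 0 / 1 36 0 0
t=5: a0@(3,1) a1@(3,1) a2@(3,1) a3@(3,1) a4@(3,1) a5@(3,1) a6@(3,1) a7@(3,1) a8@(3,1) a9@(3,1) | pheromone: 0 0 0 0 / 0 0 0 0 / 0 0 0 0 / 0 45 0 0
t=6: a0@(3,1) a1@(3,1) a2@(3,1) a3@(3,1) a4@(3,1) a5@(3,1) a6@(3,1) a7@(3,1) a8@(3,1) a9@(3,1) | pheromone: 0 0 0 0 / 0 0 0 0 / 0 0 0 0 / 0 54 0 0
t=7: a0@(3,1) a1@(3,1) a2@(3,1) a3@(3,1) a4@(3,1) a5@(3,1) a6@(3,1) a7@(3,1) a8@(3,1) a9@(3,1) | pheromone: 0 0 0 0 / 0 0 0 0 / 0 0 0 0 / 0 63 0 0

yes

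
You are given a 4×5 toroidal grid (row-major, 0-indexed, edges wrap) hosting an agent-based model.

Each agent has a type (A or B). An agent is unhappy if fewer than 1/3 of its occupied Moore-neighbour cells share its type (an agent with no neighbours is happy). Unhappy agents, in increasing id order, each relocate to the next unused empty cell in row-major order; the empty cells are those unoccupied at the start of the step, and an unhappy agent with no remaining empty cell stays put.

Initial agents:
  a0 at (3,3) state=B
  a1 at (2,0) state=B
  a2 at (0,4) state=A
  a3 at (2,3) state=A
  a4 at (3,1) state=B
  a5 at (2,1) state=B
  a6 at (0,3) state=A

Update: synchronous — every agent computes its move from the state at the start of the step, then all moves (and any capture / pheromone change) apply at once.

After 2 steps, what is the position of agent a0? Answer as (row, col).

t=1: a0@(0,0):B a1@(2,0):B a2@(0,4):A a3@(0,1):A a4@(3,1):B a5@(2,1):B a6@(0,3):A
t=2: a0@(0,0):B a1@(2,0):B a2@(0,4):A a3@(0,2):A a4@(3,1):B a5@(2,1):B a6@(0,3):A

(0, 0)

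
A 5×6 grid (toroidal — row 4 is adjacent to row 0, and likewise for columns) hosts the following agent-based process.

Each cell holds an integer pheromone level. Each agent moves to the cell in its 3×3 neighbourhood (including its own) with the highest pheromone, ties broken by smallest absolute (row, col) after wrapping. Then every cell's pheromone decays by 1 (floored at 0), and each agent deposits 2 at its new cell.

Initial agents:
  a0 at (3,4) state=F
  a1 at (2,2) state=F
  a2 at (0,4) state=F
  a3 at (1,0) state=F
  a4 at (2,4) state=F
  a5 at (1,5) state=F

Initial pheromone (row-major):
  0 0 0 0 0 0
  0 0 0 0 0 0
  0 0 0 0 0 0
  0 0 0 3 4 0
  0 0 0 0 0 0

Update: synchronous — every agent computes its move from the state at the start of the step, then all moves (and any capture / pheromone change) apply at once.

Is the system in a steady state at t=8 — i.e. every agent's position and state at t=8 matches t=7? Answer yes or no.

t=1: a0@(3,4) a1@(3,3) a2@(0,3) a3@(0,0) a4@(3,4) a5@(0,0) | pheromone: 4 0 0 2 0 0 / 0 0 0 0 0 0 / 0 0 0 0 0 0 / 0 0 0 4 7 0 / 0 0 0 0 0 0
t=2: a0@(3,4) a1@(3,4) a2@(0,3) a3@(0,0) a4@(3,4) a5@(0,0) | pheromone: 7 0 0 3 0 0 / 0 0 0 0 0 0 / 0 0 0 0 0 0 / 0 0 0 3 12 0 / 0 0 0 0 0 0
t=3: a0@(3,4) a1@(3,4) a2@(0,3) a3@(0,0) a4@(3,4) a5@(0,0) | pheromone: 10 0 0 4 0 0 / 0 0 0 0 0 0 / 0 0 0 0 0 0 / 0 0 0 2 17 0 / 0 0 0 0 0 0
t=4: a0@(3,4) a1@(3,4) a2@(0,3) a3@(0,0) a4@(3,4) a5@(0,0) | pheromone: 13 0 0 5 0 0 / 0 0 0 0 0 0 / 0 0 0 0 0 0 / 0 0 0 1 22 0 / 0 0 0 0 0 0
t=5: a0@(3,4) a1@(3,4) a2@(0,3) a3@(0,0) a4@(3,4) a5@(0,0) | pheromone: 16 0 0 6 0 0 / 0 0 0 0 0 0 / 0 0 0 0 0 0 / 0 0 0 0 27 0 / 0 0 0 0 0 0
t=6: a0@(3,4) a1@(3,4) a2@(0,3) a3@(0,0) a4@(3,4) a5@(0,0) | pheromone: 19 0 0 7 0 0 / 0 0 0 0 0 0 / 0 0 0 0 0 0 / 0 0 0 0 32 0 / 0 0 0 0 0 0
t=7: a0@(3,4) a1@(3,4) a2@(0,3) a3@(0,0) a4@(3,4) a5@(0,0) | pheromone: 22 0 0 8 0 0 / 0 0 0 0 0 0 / 0 0 0 0 0 0 / 0 0 0 0 37 0 / 0 0 0 0 0 0
t=8: a0@(3,4) a1@(3,4) a2@(0,3) a3@(0,0) a4@(3,4) a5@(0,0) | pheromone: 25 0 0 9 0 0 / 0 0 0 0 0 0 / 0 0 0 0 0 0 / 0 0 0 0 42 0 / 0 0 0 0 0 0

yes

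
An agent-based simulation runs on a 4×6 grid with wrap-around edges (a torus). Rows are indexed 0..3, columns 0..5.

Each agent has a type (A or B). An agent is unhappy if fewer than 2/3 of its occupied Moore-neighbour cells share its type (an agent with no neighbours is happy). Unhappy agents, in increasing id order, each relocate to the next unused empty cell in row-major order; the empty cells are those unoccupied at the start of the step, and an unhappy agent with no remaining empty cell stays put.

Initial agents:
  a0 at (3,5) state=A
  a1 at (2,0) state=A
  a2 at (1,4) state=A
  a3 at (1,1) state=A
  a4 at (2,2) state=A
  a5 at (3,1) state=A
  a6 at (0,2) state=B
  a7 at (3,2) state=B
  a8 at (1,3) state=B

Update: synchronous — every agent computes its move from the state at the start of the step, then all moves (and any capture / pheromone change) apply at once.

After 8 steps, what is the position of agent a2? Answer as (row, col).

(1, 2)

t=1: a0@(3,5):A a1@(2,0):A a2@(0,0):A a3@(1,1):A a4@(0,1):A a5@(0,3):A a6@(0,4):B a7@(0,5):B a8@(1,0):B
t=2: a0@(0,2):A a1@(2,0):A a2@(1,2):A a3@(1,1):A a4@(0,1):A a5@(1,3):A a6@(1,4):B a7@(1,5):B a8@(2,1):B
t=3: a0@(0,2):A a1@(0,0):A a2@(1,2):A a3@(1,1):A a4@(0,1):A a5@(1,3):A a6@(0,3):B a7@(0,4):B a8@(0,5):B
t=4: a0@(0,2):A a1@(0,0):A a2@(1,2):A a3@(1,1):A a4@(0,1):A a5@(1,0):A a6@(1,4):B a7@(0,4):B a8@(1,5):B
t=5: a0@(0,2):A a1@(0,0):A a2@(1,2):A a3@(1,1):A a4@(0,1):A a5@(1,0):A a6@(1,4):B a7@(0,4):B a8@(0,3):B
t=6: a0@(0,2):A a1@(0,0):A a2@(1,2):A a3@(1,1):A a4@(0,1):A a5@(1,0):A a6@(1,4):B a7@(0,4):B a8@(0,5):B
t=7: a0@(0,2):A a1@(0,0):A a2@(1,2):A a3@(1,1):A a4@(0,1):A a5@(1,0):A a6@(1,4):B a7@(0,4):B a8@(0,3):B
t=8: a0@(0,2):A a1@(0,0):A a2@(1,2):A a3@(1,1):A a4@(0,1):A a5@(1,0):A a6@(1,4):B a7@(0,4):B a8@(0,5):B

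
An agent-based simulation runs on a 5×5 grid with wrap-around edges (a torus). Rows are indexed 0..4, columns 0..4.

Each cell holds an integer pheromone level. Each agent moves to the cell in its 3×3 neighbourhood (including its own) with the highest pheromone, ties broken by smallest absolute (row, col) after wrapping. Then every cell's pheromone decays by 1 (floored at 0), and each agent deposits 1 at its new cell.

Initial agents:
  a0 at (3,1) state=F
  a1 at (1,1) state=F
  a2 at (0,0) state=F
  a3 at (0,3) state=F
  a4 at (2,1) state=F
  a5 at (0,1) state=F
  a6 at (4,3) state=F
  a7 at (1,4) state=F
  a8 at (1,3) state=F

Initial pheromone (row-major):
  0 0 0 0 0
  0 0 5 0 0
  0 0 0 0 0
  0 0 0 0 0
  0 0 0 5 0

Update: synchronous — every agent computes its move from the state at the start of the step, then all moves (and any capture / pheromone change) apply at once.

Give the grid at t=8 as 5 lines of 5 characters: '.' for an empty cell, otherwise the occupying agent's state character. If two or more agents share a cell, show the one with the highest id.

t=1: a0@(2,0) a1@(1,2) a2@(0,0) a3@(1,2) a4@(1,2) a5@(1,2) a6@(4,3) a7@(0,0) a8@(1,2) | pheromone: 2 0 0 0 0 / 0 0 9 0 0 / 1 0 0 0 0 / 0 0 0 0 0 / 0 0 0 5 0
t=2: a0@(2,0) a1@(1,2) a2@(0,0) a3@(1,2) a4@(1,2) a5@(1,2) a6@(4,3) a7@(0,0) a8@(1,2) | pheromone: 3 0 0 0 0 / 0 0 13 0 0 / 1 0 0 0 0 / 0 0 0 0 0 / 0 0 0 5 0
t=3: a0@(2,0) a1@(1,2) a2@(0,0) a3@(1,2) a4@(1,2) a5@(1,2) a6@(4,3) a7@(0,0) a8@(1,2) | pheromone: 4 0 0 0 0 / 0 0 17 0 0 / 1 0 0 0 0 / 0 0 0 0 0 / 0 0 0 5 0
t=4: a0@(2,0) a1@(1,2) a2@(0,0) a3@(1,2) a4@(1,2) a5@(1,2) a6@(4,3) a7@(0,0) a8@(1,2) | pheromone: 5 0 0 0 0 / 0 0 21 0 0 / 1 0 0 0 0 / 0 0 0 0 0 / 0 0 0 5 0
t=5: a0@(2,0) a1@(1,2) a2@(0,0) a3@(1,2) a4@(1,2) a5@(1,2) a6@(4,3) a7@(0,0) a8@(1,2) | pheromone: 6 0 0 0 0 / 0 0 25 0 0 / 1 0 0 0 0 / 0 0 0 0 0 / 0 0 0 5 0
t=6: a0@(2,0) a1@(1,2) a2@(0,0) a3@(1,2) a4@(1,2) a5@(1,2) a6@(4,3) a7@(0,0) a8@(1,2) | pheromone: 7 0 0 0 0 / 0 0 29 0 0 / 1 0 0 0 0 / 0 0 0 0 0 / 0 0 0 5 0
t=7: a0@(2,0) a1@(1,2) a2@(0,0) a3@(1,2) a4@(1,2) a5@(1,2) a6@(4,3) a7@(0,0) a8@(1,2) | pheromone: 8 0 0 0 0 / 0 0 33 0 0 / 1 0 0 0 0 / 0 0 0 0 0 / 0 0 0 5 0
t=8: a0@(2,0) a1@(1,2) a2@(0,0) a3@(1,2) a4@(1,2) a5@(1,2) a6@(4,3) a7@(0,0) a8@(1,2) | pheromone: 9 0 0 0 0 / 0 0 37 0 0 / 1 0 0 0 0 / 0 0 0 0 0 / 0 0 0 5 0

F....
..F..
F....
.....
...F.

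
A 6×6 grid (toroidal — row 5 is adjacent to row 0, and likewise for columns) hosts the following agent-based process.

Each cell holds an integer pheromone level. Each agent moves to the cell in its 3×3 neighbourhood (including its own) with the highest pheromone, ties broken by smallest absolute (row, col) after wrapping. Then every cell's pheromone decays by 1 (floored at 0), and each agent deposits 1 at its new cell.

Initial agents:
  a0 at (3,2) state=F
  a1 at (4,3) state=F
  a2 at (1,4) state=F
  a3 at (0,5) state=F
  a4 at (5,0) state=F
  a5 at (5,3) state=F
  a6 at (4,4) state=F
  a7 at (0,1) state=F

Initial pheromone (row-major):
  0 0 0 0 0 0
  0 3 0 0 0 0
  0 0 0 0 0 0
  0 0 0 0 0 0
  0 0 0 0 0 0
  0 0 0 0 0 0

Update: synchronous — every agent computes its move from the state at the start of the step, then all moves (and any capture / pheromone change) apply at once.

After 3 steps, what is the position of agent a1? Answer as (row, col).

(1, 1)

t=1: a0@(2,1) a1@(3,2) a2@(0,3) a3@(0,0) a4@(0,0) a5@(0,2) a6@(3,3) a7@(1,1) | pheromone: 2 0 1 1 0 0 / 0 3 0 0 0 0 / 0 1 0 0 0 0 / 0 0 1 1 0 0 / 0 0 0 0 0 0 / 0 0 0 0 0 0
t=2: a0@(1,1) a1@(2,1) a2@(0,2) a3@(1,1) a4@(1,1) a5@(1,1) a6@(3,2) a7@(1,1) | pheromone: 1 0 1 0 0 0 / 0 7 0 0 0 0 / 0 1 0 0 0 0 / 0 0 1 0 0 0 / 0 0 0 0 0 0 / 0 0 0 0 0 0
t=3: a0@(1,1) a1@(1,1) a2@(1,1) a3@(1,1) a4@(1,1) a5@(1,1) a6@(2,1) a7@(1,1) | pheromone: 0 0 0 0 0 0 / 0 13 0 0 0 0 / 0 1 0 0 0 0 / 0 0 0 0 0 0 / 0 0 0 0 0 0 / 0 0 0 0 0 0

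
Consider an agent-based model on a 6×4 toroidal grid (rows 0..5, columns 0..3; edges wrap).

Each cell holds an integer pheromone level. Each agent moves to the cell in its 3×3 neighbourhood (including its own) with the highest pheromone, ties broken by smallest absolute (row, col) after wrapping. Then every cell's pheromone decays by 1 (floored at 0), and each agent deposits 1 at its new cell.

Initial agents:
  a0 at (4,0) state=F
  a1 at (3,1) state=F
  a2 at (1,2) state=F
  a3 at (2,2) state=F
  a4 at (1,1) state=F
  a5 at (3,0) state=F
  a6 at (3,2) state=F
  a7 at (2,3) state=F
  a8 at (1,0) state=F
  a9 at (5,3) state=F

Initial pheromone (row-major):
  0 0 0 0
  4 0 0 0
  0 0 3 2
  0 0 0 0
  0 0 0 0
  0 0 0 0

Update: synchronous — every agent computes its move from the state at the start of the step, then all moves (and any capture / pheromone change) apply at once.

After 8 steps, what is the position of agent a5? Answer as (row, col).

(1, 0)

t=1: a0@(3,0) a1@(2,2) a2@(2,2) a3@(2,2) a4@(1,0) a5@(2,3) a6@(2,2) a7@(1,0) a8@(1,0) a9@(0,0) | pheromone: 1 0 0 0 / 6 0 0 0 / 0 0 6 2 / 1 0 0 0 / 0 0 0 0 / 0 0 0 0
t=2: a0@(2,3) a1@(2,2) a2@(2,2) a3@(2,2) a4@(1,0) a5@(1,0) a6@(2,2) a7@(1,0) a8@(1,0) a9@(1,0) | pheromone: 0 0 0 0 / 10 0 0 0 / 0 0 9 2 / 0 0 0 0 / 0 0 0 0 / 0 0 0 0
t=3: a0@(1,0) a1@(2,2) a2@(2,2) a3@(2,2) a4@(1,0) a5@(1,0) a6@(2,2) a7@(1,0) a8@(1,0) a9@(1,0) | pheromone: 0 0 0 0 / 15 0 0 0 / 0 0 12 1 / 0 0 0 0 / 0 0 0 0 / 0 0 0 0
t=4: a0@(1,0) a1@(2,2) a2@(2,2) a3@(2,2) a4@(1,0) a5@(1,0) a6@(2,2) a7@(1,0) a8@(1,0) a9@(1,0) | pheromone: 0 0 0 0 / 20 0 0 0 / 0 0 15 0 / 0 0 0 0 / 0 0 0 0 / 0 0 0 0
t=5: a0@(1,0) a1@(2,2) a2@(2,2) a3@(2,2) a4@(1,0) a5@(1,0) a6@(2,2) a7@(1,0) a8@(1,0) a9@(1,0) | pheromone: 0 0 0 0 / 25 0 0 0 / 0 0 18 0 / 0 0 0 0 / 0 0 0 0 / 0 0 0 0
t=6: a0@(1,0) a1@(2,2) a2@(2,2) a3@(2,2) a4@(1,0) a5@(1,0) a6@(2,2) a7@(1,0) a8@(1,0) a9@(1,0) | pheromone: 0 0 0 0 / 30 0 0 0 / 0 0 21 0 / 0 0 0 0 / 0 0 0 0 / 0 0 0 0
t=7: a0@(1,0) a1@(2,2) a2@(2,2) a3@(2,2) a4@(1,0) a5@(1,0) a6@(2,2) a7@(1,0) a8@(1,0) a9@(1,0) | pheromone: 0 0 0 0 / 35 0 0 0 / 0 0 24 0 / 0 0 0 0 / 0 0 0 0 / 0 0 0 0
t=8: a0@(1,0) a1@(2,2) a2@(2,2) a3@(2,2) a4@(1,0) a5@(1,0) a6@(2,2) a7@(1,0) a8@(1,0) a9@(1,0) | pheromone: 0 0 0 0 / 40 0 0 0 / 0 0 27 0 / 0 0 0 0 / 0 0 0 0 / 0 0 0 0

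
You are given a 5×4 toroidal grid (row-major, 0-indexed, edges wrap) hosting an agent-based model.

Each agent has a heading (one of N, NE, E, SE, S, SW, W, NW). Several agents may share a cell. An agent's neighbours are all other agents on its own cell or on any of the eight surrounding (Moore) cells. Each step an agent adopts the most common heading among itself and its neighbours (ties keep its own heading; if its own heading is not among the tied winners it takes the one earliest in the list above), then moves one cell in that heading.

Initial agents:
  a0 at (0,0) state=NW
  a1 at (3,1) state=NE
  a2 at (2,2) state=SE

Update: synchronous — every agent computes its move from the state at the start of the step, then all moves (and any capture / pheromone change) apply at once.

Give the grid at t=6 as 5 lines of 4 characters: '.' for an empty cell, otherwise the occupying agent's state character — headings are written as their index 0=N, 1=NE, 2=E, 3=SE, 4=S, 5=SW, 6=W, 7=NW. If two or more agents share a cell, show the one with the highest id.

....
....
...1
3...
..7.

t=1: a0@(4,3):NW a1@(2,2):NE a2@(3,3):SE
t=2: a0@(3,2):NW a1@(1,3):NE a2@(4,0):SE
t=3: a0@(2,1):NW a1@(0,0):NE a2@(0,1):SE
t=4: a0@(1,0):NW a1@(4,1):NE a2@(1,2):SE
t=5: a0@(0,3):NW a1@(3,2):NE a2@(2,3):SE
t=6: a0@(4,2):NW a1@(2,3):NE a2@(3,0):SE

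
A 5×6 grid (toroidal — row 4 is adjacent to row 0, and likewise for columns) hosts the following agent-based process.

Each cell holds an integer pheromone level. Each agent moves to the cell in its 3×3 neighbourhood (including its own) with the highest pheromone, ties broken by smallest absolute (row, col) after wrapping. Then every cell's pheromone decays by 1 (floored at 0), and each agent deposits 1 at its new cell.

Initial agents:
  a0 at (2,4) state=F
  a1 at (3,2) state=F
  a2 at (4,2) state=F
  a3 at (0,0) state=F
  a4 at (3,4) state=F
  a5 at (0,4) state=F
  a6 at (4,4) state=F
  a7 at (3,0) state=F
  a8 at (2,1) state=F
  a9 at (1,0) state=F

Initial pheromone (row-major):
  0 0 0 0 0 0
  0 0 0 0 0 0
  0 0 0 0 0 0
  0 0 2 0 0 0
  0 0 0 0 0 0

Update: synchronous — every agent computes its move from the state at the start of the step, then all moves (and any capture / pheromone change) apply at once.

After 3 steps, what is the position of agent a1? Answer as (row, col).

t=1: a0@(1,3) a1@(3,2) a2@(3,2) a3@(0,0) a4@(2,3) a5@(0,3) a6@(0,3) a7@(2,0) a8@(3,2) a9@(0,0) | pheromone: 2 0 0 2 0 0 / 0 0 0 1 0 0 / 1 0 0 1 0 0 / 0 0 4 0 0 0 / 0 0 0 0 0 0
t=2: a0@(0,3) a1@(3,2) a2@(3,2) a3@(0,0) a4@(3,2) a5@(0,3) a6@(0,3) a7@(2,0) a8@(3,2) a9@(0,0) | pheromone: 3 0 0 4 0 0 / 0 0 0 0 0 0 / 1 0 0 0 0 0 / 0 0 7 0 0 0 / 0 0 0 0 0 0
t=3: a0@(0,3) a1@(3,2) a2@(3,2) a3@(0,0) a4@(3,2) a5@(0,3) a6@(0,3) a7@(2,0) a8@(3,2) a9@(0,0) | pheromone: 4 0 0 6 0 0 / 0 0 0 0 0 0 / 1 0 0 0 0 0 / 0 0 10 0 0 0 / 0 0 0 0 0 0

(3, 2)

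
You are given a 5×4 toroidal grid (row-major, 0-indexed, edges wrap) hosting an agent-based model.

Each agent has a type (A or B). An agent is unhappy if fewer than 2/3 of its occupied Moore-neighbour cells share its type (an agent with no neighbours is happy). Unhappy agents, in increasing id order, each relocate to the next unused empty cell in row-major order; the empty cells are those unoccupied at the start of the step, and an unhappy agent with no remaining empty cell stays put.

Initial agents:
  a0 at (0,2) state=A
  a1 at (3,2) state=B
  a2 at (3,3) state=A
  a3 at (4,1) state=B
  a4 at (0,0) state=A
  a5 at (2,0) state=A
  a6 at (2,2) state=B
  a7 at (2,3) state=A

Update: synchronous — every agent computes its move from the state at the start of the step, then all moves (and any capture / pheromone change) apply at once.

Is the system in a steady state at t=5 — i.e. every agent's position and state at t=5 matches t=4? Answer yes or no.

no

t=1: a0@(0,1):A a1@(0,3):B a2@(1,0):A a3@(1,1):B a4@(1,2):A a5@(2,0):A a6@(1,3):B a7@(2,1):A
t=2: a0@(0,1):A a1@(0,0):B a2@(0,2):A a3@(2,2):B a4@(2,3):A a5@(3,0):A a6@(3,1):B a7@(2,1):A
t=3: a0@(0,3):A a1@(1,0):B a2@(0,2):A a3@(1,1):B a4@(1,2):A a5@(3,0):A a6@(1,3):B a7@(2,0):A
t=4: a0@(0,0):A a1@(0,1):B a2@(2,1):A a3@(2,2):B a4@(2,3):A a5@(3,0):A a6@(3,1):B a7@(3,2):A
t=5: a0@(0,2):A a1@(0,3):B a2@(1,0):A a3@(1,1):B a4@(2,3):A a5@(3,0):A a6@(1,2):B a7@(1,3):A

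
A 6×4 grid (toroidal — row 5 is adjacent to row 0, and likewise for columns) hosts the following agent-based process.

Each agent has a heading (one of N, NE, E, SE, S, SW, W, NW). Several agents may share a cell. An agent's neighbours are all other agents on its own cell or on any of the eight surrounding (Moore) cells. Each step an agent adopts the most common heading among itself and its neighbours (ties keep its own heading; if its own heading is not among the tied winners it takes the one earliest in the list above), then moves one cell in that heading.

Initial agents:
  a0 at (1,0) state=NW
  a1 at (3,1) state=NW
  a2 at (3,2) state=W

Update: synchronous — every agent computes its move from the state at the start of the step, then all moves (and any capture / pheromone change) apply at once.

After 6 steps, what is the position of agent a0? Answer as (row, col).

(1, 2)

t=1: a0@(0,3):NW a1@(2,0):NW a2@(3,1):W
t=2: a0@(5,2):NW a1@(1,3):NW a2@(3,0):W
t=3: a0@(4,1):NW a1@(0,2):NW a2@(3,3):W
t=4: a0@(3,0):NW a1@(5,1):NW a2@(3,2):W
t=5: a0@(2,3):NW a1@(4,0):NW a2@(3,1):W
t=6: a0@(1,2):NW a1@(3,3):NW a2@(3,0):W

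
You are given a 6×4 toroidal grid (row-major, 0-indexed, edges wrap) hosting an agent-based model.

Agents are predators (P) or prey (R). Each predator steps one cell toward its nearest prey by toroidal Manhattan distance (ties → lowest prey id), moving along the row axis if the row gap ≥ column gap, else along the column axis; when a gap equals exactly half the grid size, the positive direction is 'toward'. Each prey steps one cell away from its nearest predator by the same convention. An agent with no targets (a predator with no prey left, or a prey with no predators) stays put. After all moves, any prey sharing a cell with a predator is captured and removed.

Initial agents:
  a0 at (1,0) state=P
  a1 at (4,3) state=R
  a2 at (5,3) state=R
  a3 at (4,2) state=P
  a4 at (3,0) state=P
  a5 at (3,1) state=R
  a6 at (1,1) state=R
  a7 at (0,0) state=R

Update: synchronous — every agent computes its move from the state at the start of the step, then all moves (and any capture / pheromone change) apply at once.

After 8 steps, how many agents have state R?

t=1: a0@(1,1):P a1@(4,0):R a2@(0,3):R a3@(4,3):P a4@(3,1):P a5@(3,2):R a6@(1,2):R a7@(5,0):R
t=2: a0@(1,2):P a1@(4,1):R a2@(1,3):R a3@(4,0):P a4@(3,2):P a5@(3,3):R a6@(1,3):R a7@(0,0):R
t=3: a0@(1,3):P a1@(4,2):R a2@(1,0):R a3@(4,1):P a4@(3,3):P a5@(3,0):R a6@(1,0):R a7@(1,0):R
t=4: a0@(1,0):P a1@(4,3):R a2@(1,1):R a3@(4,2):P a4@(3,0):P a5@(3,1):R a6@(1,1):R a7@(1,1):R
t=5: a0@(1,1):P a1@(4,0):R a2@(1,2):R a3@(4,3):P a4@(3,1):P a5@(3,2):R a6@(1,2):R a7@(1,2):R
t=6: a0@(1,2):P a1@(4,1):R a2@(1,3):R a3@(4,0):P a4@(3,2):P a5@(3,3):R a6@(1,3):R a7@(1,3):R
t=7: a0@(1,3):P a1@(4,2):R a2@(1,0):R a3@(4,1):P a4@(3,3):P a5@(3,0):R a6@(1,0):R a7@(1,0):R
t=8: a0@(1,0):P a1@(4,3):R a2@(1,1):R a3@(4,2):P a4@(3,0):P a5@(3,1):R a6@(1,1):R a7@(1,1):R

5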